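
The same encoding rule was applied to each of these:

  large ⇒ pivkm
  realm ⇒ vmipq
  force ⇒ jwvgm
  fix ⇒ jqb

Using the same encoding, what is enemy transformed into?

mrmqc

The rule splits by letter class: vowels +8, consonants +4.
Applying it to enemy: e(vowel)+8=m, n(cons)+4=r, e(vowel)+8=m, m(cons)+4=q, y(cons)+4=c.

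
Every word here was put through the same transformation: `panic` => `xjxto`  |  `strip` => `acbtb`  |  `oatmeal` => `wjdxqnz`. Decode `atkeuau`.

In panic: p→x is +8, a→j is +9, n→x is +10, i→t is +11 — the shift increases by 1 each position. The shift increases by 1 at each position, starting from +8: 8, 9, 10, ….
Undoing it on atkeuau: a−8=s, t−9=k, k−10=a, e−11=t, u−12=i, a−13=n, u−14=g.

skating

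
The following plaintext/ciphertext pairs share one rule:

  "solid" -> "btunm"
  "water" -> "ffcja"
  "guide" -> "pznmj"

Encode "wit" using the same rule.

The shift depends on letter class: consonant s→b is +9, but vowel o→t is +5. Vowels shift forward by 5 and consonants shift forward by 9.
For wit: w(cons)+9=f, i(vowel)+5=n, t(cons)+9=c.

fnc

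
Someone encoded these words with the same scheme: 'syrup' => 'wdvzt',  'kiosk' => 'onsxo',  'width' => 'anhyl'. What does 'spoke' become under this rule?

wuspi

Shifts by position in syrup: pos 0: s→w (+4), pos 1: y→d (+5), pos 2: r→v (+4), pos 3: u→z (+5) — repeating every 2. The shifts repeat in a cycle of length 2: positions 0,1,… shift by +4, +5, then the pattern repeats.
On spoke: s+4=w, p+5=u, o+4=s, k+5=p, e+4=i.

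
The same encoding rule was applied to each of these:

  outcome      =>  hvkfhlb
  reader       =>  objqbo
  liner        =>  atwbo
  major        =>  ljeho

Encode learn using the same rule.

o(14)→h(7) and u(20)→v(21) fit y≡11x+9 (mod 26); the inverse of 11 mod 26 is 19. This is an affine cipher: with a=0,…,z=25, each position x becomes (11x+9) mod 26.
For learn: l(11)→11·11+9≡0=a; e(4)→11·4+9≡1=b; a(0)→11·0+9≡9=j; r(17)→11·17+9≡14=o; n(13)→11·13+9≡22=w (all mod 26).

abjow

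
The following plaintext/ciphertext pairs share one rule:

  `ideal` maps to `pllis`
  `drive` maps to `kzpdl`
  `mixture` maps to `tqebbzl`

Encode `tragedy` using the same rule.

azhollf

Shifts by position in ideal: pos 0: i→p (+7), pos 1: d→l (+8), pos 2: e→l (+7), pos 3: a→i (+8) — repeating every 2. The shifts repeat in a cycle of length 2: positions 0,1,… shift by +7, +8, then the pattern repeats.
On tragedy: t+7=a, r+8=z, a+7=h, g+8=o, e+7=l, d+8=l, y+7=f.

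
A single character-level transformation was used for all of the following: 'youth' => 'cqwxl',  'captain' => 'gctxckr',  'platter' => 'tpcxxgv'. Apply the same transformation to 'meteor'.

qgxgqv

The shift depends on letter class: consonant y→c is +4, but vowel o→q is +2. Vowels shift forward by 2 and consonants shift forward by 4.
For meteor: m(cons)+4=q, e(vowel)+2=g, t(cons)+4=x, e(vowel)+2=g, o(vowel)+2=q, r(cons)+4=v.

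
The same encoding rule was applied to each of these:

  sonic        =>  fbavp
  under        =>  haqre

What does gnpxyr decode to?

Each letter is shifted forward by 13 in the alphabet (a Caesar shift of +13).
Reversing it on gnpxyr: g−13=t, n−13=a, p−13=c, x−13=k, y−13=l, r−13=e.

tackle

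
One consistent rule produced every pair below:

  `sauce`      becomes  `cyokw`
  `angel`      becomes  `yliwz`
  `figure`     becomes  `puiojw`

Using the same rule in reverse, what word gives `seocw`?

mouse

s(18)→c(2) and a(0)→y(24) fit y≡19x+24 (mod 26); the inverse of 19 mod 26 is 11. This is an affine cipher: with a=0,…,z=25, each position x becomes (19x+24) mod 26.
Undoing it on seocw: s(18)→11·(18−24)≡12=m; e(4)→11·(4−24)≡14=o; o(14)→11·(14−24)≡20=u; c(2)→11·(2−24)≡18=s; w(22)→11·(22−24)≡4=e (all mod 26).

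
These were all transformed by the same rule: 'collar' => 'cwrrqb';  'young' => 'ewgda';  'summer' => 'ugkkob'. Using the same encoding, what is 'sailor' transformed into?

Each letter's alphabet position (a=0..z=25) is mapped through 19·x+16 mod 26 — an affine cipher.
On sailor: s(18)→19·18+16≡20=u; a(0)→19·0+16≡16=q; i(8)→19·8+16≡12=m; l(11)→19·11+16≡17=r; o(14)→19·14+16≡22=w; r(17)→19·17+16≡1=b (all mod 26).

uqmrwb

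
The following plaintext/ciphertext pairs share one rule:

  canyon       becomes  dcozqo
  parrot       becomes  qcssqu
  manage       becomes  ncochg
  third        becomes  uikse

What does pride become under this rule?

qskeg

The shift depends on letter class: consonant c→d is +1, but vowel a→c is +2. Vowels shift forward by 2 and consonants shift forward by 1.
For pride: p(cons)+1=q, r(cons)+1=s, i(vowel)+2=k, d(cons)+1=e, e(vowel)+2=g.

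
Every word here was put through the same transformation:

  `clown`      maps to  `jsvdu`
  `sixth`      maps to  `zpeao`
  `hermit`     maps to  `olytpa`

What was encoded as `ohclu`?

This is a Caesar cipher with shift 7.
Decoding ohclu: o−7=h, h−7=a, c−7=v, l−7=e, u−7=n.

haven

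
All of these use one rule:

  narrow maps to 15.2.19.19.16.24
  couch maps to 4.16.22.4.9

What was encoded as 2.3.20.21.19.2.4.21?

abstract

n is letter #14 and maps to 15: an offset of 1. The number is (letter's place in the alphabet, a=1) + 1.
Reversing it on 2.3.20.21.19.2.4.21: 2→(2−1)÷1=1=a, 3→(3−1)÷1=2=b, 20→(20−1)÷1=19=s, 21→(21−1)÷1=20=t, 19→(19−1)÷1=18=r, 2→(2−1)÷1=1=a, 4→(4−1)÷1=3=c, 21→(21−1)÷1=20=t.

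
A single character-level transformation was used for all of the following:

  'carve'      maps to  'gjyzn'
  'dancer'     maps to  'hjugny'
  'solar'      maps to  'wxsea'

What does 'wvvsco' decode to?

smooth

Shifts by position in carve: pos 0: c→g (+4), pos 1: a→j (+9), pos 2: r→y (+7), pos 3: v→z (+4), pos 4: e→n (+9) — repeating every 3. A repeating key of period 3 is used — shifts +4, +9, +7 over and over.
Undoing it on wvvsco: w−4=s, v−9=m, v−7=o, s−4=o, c−9=t, o−7=h.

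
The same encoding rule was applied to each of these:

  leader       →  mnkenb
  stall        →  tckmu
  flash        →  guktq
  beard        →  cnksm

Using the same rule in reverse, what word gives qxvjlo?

police

The shifts repeat in a cycle of length 3: positions 0,1,… shift by +1, +9, +10, then the pattern repeats.
Reversing it on qxvjlo: q−1=p, x−9=o, v−10=l, j−1=i, l−9=c, o−10=e.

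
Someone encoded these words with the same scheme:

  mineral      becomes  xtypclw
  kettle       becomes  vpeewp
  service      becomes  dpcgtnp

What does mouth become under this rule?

xzfes

Compare letters: m→x is +11, i→t is +11, n→y is +11 — a constant shift. Each letter is shifted forward by 11 in the alphabet (a Caesar shift of +11).
For mouth: m+11=x, o+11=z, u+11=f, t+11=e, h+11=s.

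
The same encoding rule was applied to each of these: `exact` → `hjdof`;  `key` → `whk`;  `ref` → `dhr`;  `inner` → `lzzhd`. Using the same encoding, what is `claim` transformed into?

oxdly

The shift depends on letter class: consonant x→j is +12, but vowel e→h is +3. The rule splits by letter class: vowels +3, consonants +12.
For claim: c(cons)+12=o, l(cons)+12=x, a(vowel)+3=d, i(vowel)+3=l, m(cons)+12=y.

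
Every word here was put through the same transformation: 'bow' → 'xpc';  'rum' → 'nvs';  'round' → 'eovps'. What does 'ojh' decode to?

Read the word backwards and shift each letter +1.
Undoing it on ojh: shift back: o−1=n, j−1=i, h−1=g → nig; then reverse → gin.

gin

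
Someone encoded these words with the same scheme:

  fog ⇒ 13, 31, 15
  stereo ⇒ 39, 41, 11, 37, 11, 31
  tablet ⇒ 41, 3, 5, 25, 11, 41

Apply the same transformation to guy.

f(#6)→13 and o(#15)→31: differences scale by 2, so n = 2·pos + 1. With a=1..z=26, the number is 2·pos + 1.
Applying it to guy: g=7→15, u=21→43, y=25→51.

15, 43, 51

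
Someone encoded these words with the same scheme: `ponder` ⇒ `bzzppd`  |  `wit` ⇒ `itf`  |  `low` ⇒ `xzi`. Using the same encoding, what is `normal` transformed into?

zzdylx

The shift depends on letter class: consonant p→b is +12, but vowel o→z is +11. The rule splits by letter class: vowels +11, consonants +12.
On normal: n(cons)+12=z, o(vowel)+11=z, r(cons)+12=d, m(cons)+12=y, a(vowel)+11=l, l(cons)+12=x.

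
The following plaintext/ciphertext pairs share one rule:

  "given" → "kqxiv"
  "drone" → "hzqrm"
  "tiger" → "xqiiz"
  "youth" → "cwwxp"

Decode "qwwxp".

Shifts by position in given: pos 0: g→k (+4), pos 1: i→q (+8), pos 2: v→x (+2), pos 3: e→i (+4), pos 4: n→v (+8) — repeating every 3. The shifts repeat in a cycle of length 3: positions 0,1,… shift by +4, +8, +2, then the pattern repeats.
Decoding qwwxp: q−4=m, w−8=o, w−2=u, x−4=t, p−8=h.

mouth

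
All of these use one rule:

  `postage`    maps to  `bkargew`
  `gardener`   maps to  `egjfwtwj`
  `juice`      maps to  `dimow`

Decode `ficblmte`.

p(15)→b(1) and o(14)→k(10) fit y≡17x+6 (mod 26); the inverse of 17 mod 26 is 23. Each letter's alphabet position (a=0..z=25) is mapped through 17·x+6 mod 26 — an affine cipher.
Reversing it on ficblmte: f(5)→23·(5−6)≡3=d; i(8)→23·(8−6)≡20=u; c(2)→23·(2−6)≡12=m; b(1)→23·(1−6)≡15=p; l(11)→23·(11−6)≡11=l; m(12)→23·(12−6)≡8=i; t(19)→23·(19−6)≡13=n; e(4)→23·(4−6)≡6=g (all mod 26).

dumpling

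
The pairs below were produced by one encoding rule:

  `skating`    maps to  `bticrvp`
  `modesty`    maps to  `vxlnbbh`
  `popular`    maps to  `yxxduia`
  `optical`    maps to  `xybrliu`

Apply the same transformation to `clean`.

lumjw

Shifts by position in skating: pos 0: s→b (+9), pos 1: k→t (+9), pos 2: a→i (+8), pos 3: t→c (+9), pos 4: i→r (+9), pos 5: n→v (+8) — repeating every 3. It's a Vigenère-style cipher with numeric key [9,9,8]: position i shifts by key[i mod 3].
Applying it to clean: c+9=l, l+9=u, e+8=m, a+9=j, n+9=w.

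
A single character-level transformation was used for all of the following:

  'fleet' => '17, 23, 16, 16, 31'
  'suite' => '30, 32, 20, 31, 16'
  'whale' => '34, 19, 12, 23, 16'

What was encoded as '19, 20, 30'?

his

f is letter #6 and maps to 17: an offset of 11. Letters become their 1-based position plus 11 (so a→12, b→13, …).
Decoding 19, 20, 30: 19→(19−11)÷1=8=h, 20→(20−11)÷1=9=i, 30→(30−11)÷1=19=s.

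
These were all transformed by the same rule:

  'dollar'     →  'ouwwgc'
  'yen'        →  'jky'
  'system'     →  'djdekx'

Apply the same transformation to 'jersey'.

The shift depends on letter class: consonant d→o is +11, but vowel o→u is +6. Vowels shift forward by 6 and consonants shift forward by 11.
On jersey: j(cons)+11=u, e(vowel)+6=k, r(cons)+11=c, s(cons)+11=d, e(vowel)+6=k, y(cons)+11=j.

ukcdkj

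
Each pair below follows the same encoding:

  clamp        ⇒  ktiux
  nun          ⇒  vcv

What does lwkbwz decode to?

doctor

Compare letters: c→k is +8, l→t is +8, a→i is +8 — a constant shift. Every letter moves 8 places later in the alphabet, wrapping around z→a.
Reversing it on lwkbwz: l−8=d, w−8=o, k−8=c, b−8=t, w−8=o, z−8=r.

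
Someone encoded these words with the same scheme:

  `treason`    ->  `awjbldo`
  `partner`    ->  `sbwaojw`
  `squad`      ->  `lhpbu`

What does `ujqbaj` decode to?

debate

t(19)→a(0) and r(17)→w(22) fit y≡15x+1 (mod 26); the inverse of 15 mod 26 is 7. This is an affine cipher: with a=0,…,z=25, each position x becomes (15x+1) mod 26.
Reversing it on ujqbaj: u(20)→7·(20−1)≡3=d; j(9)→7·(9−1)≡4=e; q(16)→7·(16−1)≡1=b; b(1)→7·(1−1)≡0=a; a(0)→7·(0−1)≡19=t; j(9)→7·(9−1)≡4=e (all mod 26).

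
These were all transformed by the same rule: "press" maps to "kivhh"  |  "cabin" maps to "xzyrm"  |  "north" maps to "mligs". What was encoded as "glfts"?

tough

Letters are reflected about the middle of the alphabet (position → 25−position): Atbash.
Decoding glfts: g↔t, l↔o, f↔u, t↔g, s↔h.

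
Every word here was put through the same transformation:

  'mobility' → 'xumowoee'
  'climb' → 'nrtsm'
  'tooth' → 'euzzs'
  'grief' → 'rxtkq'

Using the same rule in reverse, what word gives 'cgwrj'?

rally

The shifts repeat in a cycle of length 2: positions 0,1,… shift by +11, +6, then the pattern repeats.
Reversing it on cgwrj: c−11=r, g−6=a, w−11=l, r−6=l, j−11=y.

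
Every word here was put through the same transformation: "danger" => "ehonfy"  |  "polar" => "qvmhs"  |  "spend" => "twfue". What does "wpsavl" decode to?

The shifts repeat in a cycle of length 2: positions 0,1,… shift by +1, +7, then the pattern repeats.
Reversing it on wpsavl: w−1=v, p−7=i, s−1=r, a−7=t, v−1=u, l−7=e.

virtue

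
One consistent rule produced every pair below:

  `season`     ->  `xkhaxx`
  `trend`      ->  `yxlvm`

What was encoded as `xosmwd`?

In season: s→x is +5, e→k is +6, a→h is +7, s→a is +8 — the shift increases by 1 each position. Letter i (0-indexed) is shifted by i+5, so successive shifts are 5, 6, 7, ….
Undoing it on xosmwd: x−5=s, o−6=i, s−7=l, m−8=e, w−9=n, d−10=t.

silent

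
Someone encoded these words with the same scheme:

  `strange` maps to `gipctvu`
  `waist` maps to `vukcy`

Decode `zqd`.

Read the word backwards and shift each letter +2.
Reversing it on zqd: shift back: z−2=x, q−2=o, d−2=b → xob; then reverse → box.

box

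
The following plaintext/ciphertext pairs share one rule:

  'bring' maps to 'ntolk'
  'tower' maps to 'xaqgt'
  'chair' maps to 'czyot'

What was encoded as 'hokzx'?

b(1)→n(13) and r(17)→t(19) fit y≡15x+24 (mod 26); the inverse of 15 mod 26 is 7. This is an affine cipher: with a=0,…,z=25, each position x becomes (15x+24) mod 26.
Reversing it on hokzx: h(7)→7·(7−24)≡11=l; o(14)→7·(14−24)≡8=i; k(10)→7·(10−24)≡6=g; z(25)→7·(25−24)≡7=h; x(23)→7·(23−24)≡19=t (all mod 26).

light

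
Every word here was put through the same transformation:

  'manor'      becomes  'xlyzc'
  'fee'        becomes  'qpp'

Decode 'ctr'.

Each letter is shifted forward by 11 in the alphabet (a Caesar shift of +11).
Decoding ctr: c−11=r, t−11=i, r−11=g.

rig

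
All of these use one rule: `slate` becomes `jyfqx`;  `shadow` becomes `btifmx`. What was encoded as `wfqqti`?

dollar

The output letters match the input read backwards, each shifted +5: slate reversed is etals. Read the word backwards and shift each letter +5.
Reversing it on wfqqti: shift back: w−5=r, f−5=a, q−5=l, q−5=l, t−5=o, i−5=d → rallod; then reverse → dollar.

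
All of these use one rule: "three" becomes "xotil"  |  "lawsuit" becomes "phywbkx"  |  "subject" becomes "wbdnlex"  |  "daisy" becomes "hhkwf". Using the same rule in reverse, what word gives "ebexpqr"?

auction

Shifts by position in three: pos 0: t→x (+4), pos 1: h→o (+7), pos 2: r→t (+2), pos 3: e→i (+4), pos 4: e→l (+7) — repeating every 3. A repeating key of period 3 is used — shifts +4, +7, +2 over and over.
Decoding ebexpqr: e−4=a, b−7=u, e−2=c, x−4=t, p−7=i, q−2=o, r−4=n.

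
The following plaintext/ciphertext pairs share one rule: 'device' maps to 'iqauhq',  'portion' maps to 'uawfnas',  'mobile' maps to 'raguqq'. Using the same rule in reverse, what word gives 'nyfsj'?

Shifts by position in device: pos 0: d→i (+5), pos 1: e→q (+12), pos 2: v→a (+5), pos 3: i→u (+12) — repeating every 2. The shifts repeat in a cycle of length 2: positions 0,1,… shift by +5, +12, then the pattern repeats.
Decoding nyfsj: n−5=i, y−12=m, f−5=a, s−12=g, j−5=e.

image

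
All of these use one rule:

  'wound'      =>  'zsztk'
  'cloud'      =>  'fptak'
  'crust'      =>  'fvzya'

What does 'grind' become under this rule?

jvntk

The shift increases by 1 at each position, starting from +3: 3, 4, 5, ….
Applying it to grind: g+3=j, r+4=v, i+5=n, n+6=t, d+7=k.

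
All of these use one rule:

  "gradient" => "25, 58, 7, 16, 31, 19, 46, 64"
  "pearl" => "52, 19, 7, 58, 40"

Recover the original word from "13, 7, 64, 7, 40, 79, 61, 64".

catalyst

g(#7)→25 and r(#18)→58: differences scale by 3, so n = 3·pos + 4. Each letter becomes 3×(its alphabet position, a=1..z=26) + 4.
Reversing it on 13, 7, 64, 7, 40, 79, 61, 64: 13→(13−4)÷3=3=c, 7→(7−4)÷3=1=a, 64→(64−4)÷3=20=t, 7→(7−4)÷3=1=a, 40→(40−4)÷3=12=l, 79→(79−4)÷3=25=y, 61→(61−4)÷3=19=s, 64→(64−4)÷3=20=t.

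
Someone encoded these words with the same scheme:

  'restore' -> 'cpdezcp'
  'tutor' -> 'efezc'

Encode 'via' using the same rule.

gtl

It's a constant shift of +11 (ROT11).
For via: v+11=g, i+11=t, a+11=l.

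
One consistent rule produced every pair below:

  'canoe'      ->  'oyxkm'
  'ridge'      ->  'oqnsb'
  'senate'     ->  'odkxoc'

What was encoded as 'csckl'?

basis

The output letters match the input read backwards, each shifted +10: canoe reversed is eonac. Read the word backwards and shift each letter +10.
Undoing it on csckl: shift back: c−10=s, s−10=i, c−10=s, k−10=a, l−10=b → sisab; then reverse → basis.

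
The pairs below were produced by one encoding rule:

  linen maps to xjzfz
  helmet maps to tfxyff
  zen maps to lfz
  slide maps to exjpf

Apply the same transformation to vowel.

hpifx

Two shifts are in play — +1 for a/e/i/o/u, +12 for every other letter.
On vowel: v(cons)+12=h, o(vowel)+1=p, w(cons)+12=i, e(vowel)+1=f, l(cons)+12=x.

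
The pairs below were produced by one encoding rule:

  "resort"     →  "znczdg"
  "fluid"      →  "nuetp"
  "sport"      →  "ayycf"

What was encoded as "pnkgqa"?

In resort: r→z is +8, e→n is +9, s→c is +10, o→z is +11 — the shift increases by 1 each position. Each letter shifts forward by (position + 8), i.e. 8, 9, 10, … — the shift grows by one for each successive letter.
Reversing it on pnkgqa: p−8=h, n−9=e, k−10=a, g−11=v, q−12=e, a−13=n.

heaven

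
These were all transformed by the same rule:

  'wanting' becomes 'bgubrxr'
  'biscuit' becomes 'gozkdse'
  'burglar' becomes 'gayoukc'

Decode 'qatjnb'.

In wanting: w→b is +5, a→g is +6, n→u is +7, t→b is +8 — the shift increases by 1 each position. The shift increases by 1 at each position, starting from +5: 5, 6, 7, ….
Undoing it on qatjnb: q−5=l, a−6=u, t−7=m, j−8=b, n−9=e, b−10=r.

lumber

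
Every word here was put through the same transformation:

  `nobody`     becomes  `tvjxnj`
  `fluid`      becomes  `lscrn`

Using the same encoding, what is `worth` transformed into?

In nobody: n→t is +6, o→v is +7, b→j is +8, o→x is +9 — the shift increases by 1 each position. Letter i (0-indexed) is shifted by i+6, so successive shifts are 6, 7, 8, ….
Applying it to worth: w+6=c, o+7=v, r+8=z, t+9=c, h+10=r.

cvzcr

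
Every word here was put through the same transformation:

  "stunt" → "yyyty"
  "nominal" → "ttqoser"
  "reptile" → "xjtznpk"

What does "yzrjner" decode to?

sundial

It's a Vigenère-style cipher with numeric key [6,5,4]: position i shifts by key[i mod 3].
Decoding yzrjner: y−6=s, z−5=u, r−4=n, j−6=d, n−5=i, e−4=a, r−6=l.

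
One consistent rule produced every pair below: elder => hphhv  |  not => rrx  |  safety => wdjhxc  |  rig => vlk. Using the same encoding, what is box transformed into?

frb

Vowels shift forward by 3 and consonants shift forward by 4.
On box: b(cons)+4=f, o(vowel)+3=r, x(cons)+4=b.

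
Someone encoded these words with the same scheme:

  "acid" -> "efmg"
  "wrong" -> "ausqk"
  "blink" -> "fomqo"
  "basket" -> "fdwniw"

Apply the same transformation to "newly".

rhaoc

Shifts by position in acid: pos 0: a→e (+4), pos 1: c→f (+3), pos 2: i→m (+4), pos 3: d→g (+3) — repeating every 2. It's a Vigenère-style cipher with numeric key [4,3]: position i shifts by key[i mod 2].
Applying it to newly: n+4=r, e+3=h, w+4=a, l+3=o, y+4=c.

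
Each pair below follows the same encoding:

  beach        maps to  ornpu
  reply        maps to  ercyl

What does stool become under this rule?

Compare letters: b→o is +13, e→r is +13, a→n is +13 — a constant shift. This is a Caesar cipher with shift 13.
On stool: s+13=f, t+13=g, o+13=b, o+13=b, l+13=y.

fgbby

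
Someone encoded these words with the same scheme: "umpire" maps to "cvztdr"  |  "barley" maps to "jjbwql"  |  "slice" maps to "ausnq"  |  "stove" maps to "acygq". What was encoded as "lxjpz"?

In umpire: u→c is +8, m→v is +9, p→z is +10, i→t is +11 — the shift increases by 1 each position. The shift increases by 1 at each position, starting from +8: 8, 9, 10, ….
Reversing it on lxjpz: l−8=d, x−9=o, j−10=z, p−11=e, z−12=n.

dozen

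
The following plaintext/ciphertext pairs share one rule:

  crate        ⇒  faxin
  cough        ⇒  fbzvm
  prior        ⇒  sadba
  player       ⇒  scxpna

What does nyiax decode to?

extra

c(2)→f(5) and r(17)→a(0) fit y≡17x+23 (mod 26); the inverse of 17 mod 26 is 23. This is an affine cipher: with a=0,…,z=25, each position x becomes (17x+23) mod 26.
Reversing it on nyiax: n(13)→23·(13−23)≡4=e; y(24)→23·(24−23)≡23=x; i(8)→23·(8−23)≡19=t; a(0)→23·(0−23)≡17=r; x(23)→23·(23−23)≡0=a (all mod 26).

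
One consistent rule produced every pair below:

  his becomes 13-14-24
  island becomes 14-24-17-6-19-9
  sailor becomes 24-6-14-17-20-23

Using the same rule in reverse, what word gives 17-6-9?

h is letter #8 and maps to 13: an offset of 5. Letters become their 1-based position plus 5 (so a→6, b→7, …).
Undoing it on 17-6-9: 17→(17−5)÷1=12=l, 6→(6−5)÷1=1=a, 9→(9−5)÷1=4=d.

lad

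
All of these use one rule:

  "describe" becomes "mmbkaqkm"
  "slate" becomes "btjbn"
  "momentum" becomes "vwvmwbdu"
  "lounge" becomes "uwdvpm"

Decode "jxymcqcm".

Shifts by position in describe: pos 0: d→m (+9), pos 1: e→m (+8), pos 2: s→b (+9), pos 3: c→k (+8) — repeating every 2. A repeating key of period 2 is used — shifts +9, +8 over and over.
Decoding jxymcqcm: j−9=a, x−8=p, y−9=p, m−8=e, c−9=t, q−8=i, c−9=t, m−8=e.

appetite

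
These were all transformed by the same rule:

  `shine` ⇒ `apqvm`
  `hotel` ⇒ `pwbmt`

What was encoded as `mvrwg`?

enjoy

This is a Caesar cipher with shift 8.
Undoing it on mvrwg: m−8=e, v−8=n, r−8=j, w−8=o, g−8=y.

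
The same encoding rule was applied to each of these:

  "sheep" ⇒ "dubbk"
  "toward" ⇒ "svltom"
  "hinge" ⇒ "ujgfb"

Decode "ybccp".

s(18)→d(3) and h(7)→u(20) fit y≡15x+19 (mod 26); the inverse of 15 mod 26 is 7. Treating letters as 0–25, the rule is x ↦ 15x + 19 (mod 26).
Reversing it on ybccp: y(24)→7·(24−19)≡9=j; b(1)→7·(1−19)≡4=e; c(2)→7·(2−19)≡11=l; c(2)→7·(2−19)≡11=l; p(15)→7·(15−19)≡24=y (all mod 26).

jelly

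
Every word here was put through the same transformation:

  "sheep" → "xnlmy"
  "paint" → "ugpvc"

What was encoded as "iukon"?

dodge

Each letter shifts forward by (position + 5), i.e. 5, 6, 7, … — the shift grows by one for each successive letter.
Undoing it on iukon: i−5=d, u−6=o, k−7=d, o−8=g, n−9=e.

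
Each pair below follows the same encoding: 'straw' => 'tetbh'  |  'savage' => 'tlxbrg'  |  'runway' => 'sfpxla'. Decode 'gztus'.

forth

A repeating key of period 3 is used — shifts +1, +11, +2 over and over.
Decoding gztus: g−1=f, z−11=o, t−2=r, u−1=t, s−11=h.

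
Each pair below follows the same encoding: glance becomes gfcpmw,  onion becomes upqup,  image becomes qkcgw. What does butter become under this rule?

hyttwj

Treating letters as 0–25, the rule is x ↦ 5x + 2 (mod 26).
On butter: b(1)→5·1+2≡7=h; u(20)→5·20+2≡24=y; t(19)→5·19+2≡19=t; t(19)→5·19+2≡19=t; e(4)→5·4+2≡22=w; r(17)→5·17+2≡9=j (all mod 26).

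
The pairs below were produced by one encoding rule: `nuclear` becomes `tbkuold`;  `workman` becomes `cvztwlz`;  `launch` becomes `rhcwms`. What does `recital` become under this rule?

xlkrdlx

In nuclear: n→t is +6, u→b is +7, c→k is +8, l→u is +9 — the shift increases by 1 each position. The shift increases by 1 at each position, starting from +6: 6, 7, 8, ….
For recital: r+6=x, e+7=l, c+8=k, i+9=r, t+10=d, a+11=l, l+12=x.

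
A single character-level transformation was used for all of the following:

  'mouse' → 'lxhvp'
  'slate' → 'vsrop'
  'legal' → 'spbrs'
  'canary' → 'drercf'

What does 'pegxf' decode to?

enjoy

m(12)→l(11) and o(14)→x(23) fit y≡19x+17 (mod 26); the inverse of 19 mod 26 is 11. Each letter's alphabet position (a=0..z=25) is mapped through 19·x+17 mod 26 — an affine cipher.
Decoding pegxf: p(15)→11·(15−17)≡4=e; e(4)→11·(4−17)≡13=n; g(6)→11·(6−17)≡9=j; x(23)→11·(23−17)≡14=o; f(5)→11·(5−17)≡24=y (all mod 26).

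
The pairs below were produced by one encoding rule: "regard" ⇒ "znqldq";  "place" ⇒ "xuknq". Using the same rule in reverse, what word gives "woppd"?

offer

In regard: r→z is +8, e→n is +9, g→q is +10, a→l is +11 — the shift increases by 1 each position. The shift increases by 1 at each position, starting from +8: 8, 9, 10, ….
Reversing it on woppd: w−8=o, o−9=f, p−10=f, p−11=e, d−12=r.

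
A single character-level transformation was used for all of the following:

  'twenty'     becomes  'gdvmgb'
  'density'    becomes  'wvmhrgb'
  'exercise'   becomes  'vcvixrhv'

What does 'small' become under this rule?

hnzoo

Each pair mirrors across the alphabet (t↔g, w↔d, e↔v): positions sum to 25. Letters are reflected about the middle of the alphabet (position → 25−position): Atbash.
For small: s↔h, m↔n, a↔z, l↔o, l↔o.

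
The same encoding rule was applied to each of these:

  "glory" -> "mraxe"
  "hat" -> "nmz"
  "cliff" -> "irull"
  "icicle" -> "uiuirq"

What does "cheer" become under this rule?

inqqx

The shift depends on letter class: consonant g→m is +6, but vowel o→a is +12. The rule splits by letter class: vowels +12, consonants +6.
For cheer: c(cons)+6=i, h(cons)+6=n, e(vowel)+12=q, e(vowel)+12=q, r(cons)+6=x.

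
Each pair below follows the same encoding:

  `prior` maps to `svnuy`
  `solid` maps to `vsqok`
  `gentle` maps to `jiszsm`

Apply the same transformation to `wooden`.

zstjlv

In prior: p→s is +3, r→v is +4, i→n is +5, o→u is +6 — the shift increases by 1 each position. Each letter shifts forward by (position + 3), i.e. 3, 4, 5, … — the shift grows by one for each successive letter.
For wooden: w+3=z, o+4=s, o+5=t, d+6=j, e+7=l, n+8=v.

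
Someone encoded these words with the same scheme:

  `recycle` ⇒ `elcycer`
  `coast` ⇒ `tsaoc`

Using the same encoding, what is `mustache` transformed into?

The output letters match the input read backwards: recycle reversed is elcycer. The word is simply reversed.
On mustache: reverse → ehcatsum.

ehcatsum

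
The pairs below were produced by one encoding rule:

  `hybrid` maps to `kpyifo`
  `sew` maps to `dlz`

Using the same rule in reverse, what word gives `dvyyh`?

The output letters match the input read backwards, each shifted +7: hybrid reversed is dirbyh. Read the word backwards and shift each letter +7.
Undoing it on dvyyh: shift back: d−7=w, v−7=o, y−7=r, y−7=r, h−7=a → worra; then reverse → arrow.

arrow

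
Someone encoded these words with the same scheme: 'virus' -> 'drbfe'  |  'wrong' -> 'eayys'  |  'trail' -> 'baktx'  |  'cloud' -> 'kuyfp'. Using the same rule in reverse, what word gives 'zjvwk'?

In virus: v→d is +8, i→r is +9, r→b is +10, u→f is +11 — the shift increases by 1 each position. Letter i (0-indexed) is shifted by i+8, so successive shifts are 8, 9, 10, ….
Undoing it on zjvwk: z−8=r, j−9=a, v−10=l, w−11=l, k−12=y.

rally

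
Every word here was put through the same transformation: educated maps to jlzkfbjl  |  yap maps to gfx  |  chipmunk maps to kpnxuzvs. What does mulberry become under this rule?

uztjjzzg

The shift depends on letter class: consonant d→l is +8, but vowel e→j is +5. The rule splits by letter class: vowels +5, consonants +8.
For mulberry: m(cons)+8=u, u(vowel)+5=z, l(cons)+8=t, b(cons)+8=j, e(vowel)+5=j, r(cons)+8=z, r(cons)+8=z, y(cons)+8=g.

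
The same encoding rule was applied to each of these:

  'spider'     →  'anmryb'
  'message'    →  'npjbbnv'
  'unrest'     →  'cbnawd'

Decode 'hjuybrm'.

display

The output letters match the input read backwards, each shifted +9: spider reversed is redips. The word is reversed, then every letter is shifted forward by 9.
Reversing it on hjuybrm: shift back: h−9=y, j−9=a, u−9=l, y−9=p, b−9=s, r−9=i, m−9=d → yalpsid; then reverse → display.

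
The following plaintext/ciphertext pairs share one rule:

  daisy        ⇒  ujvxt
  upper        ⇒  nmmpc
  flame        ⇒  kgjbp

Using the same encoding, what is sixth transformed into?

d(3)→u(20) and a(0)→j(9) fit y≡21x+9 (mod 26); the inverse of 21 mod 26 is 5. Each letter's alphabet position (a=0..z=25) is mapped through 21·x+9 mod 26 — an affine cipher.
Applying it to sixth: s(18)→21·18+9≡23=x; i(8)→21·8+9≡21=v; x(23)→21·23+9≡24=y; t(19)→21·19+9≡18=s; h(7)→21·7+9≡0=a (all mod 26).

xvysa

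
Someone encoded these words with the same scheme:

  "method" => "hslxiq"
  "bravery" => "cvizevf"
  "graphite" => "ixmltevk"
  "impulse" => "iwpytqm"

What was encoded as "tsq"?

mop

The word is reversed, then every letter is shifted forward by 4.
Undoing it on tsq: shift back: t−4=p, s−4=o, q−4=m → pom; then reverse → mop.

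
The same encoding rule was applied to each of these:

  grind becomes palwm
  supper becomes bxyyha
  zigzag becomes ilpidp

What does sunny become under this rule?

Vowels shift forward by 3 and consonants shift forward by 9.
For sunny: s(cons)+9=b, u(vowel)+3=x, n(cons)+9=w, n(cons)+9=w, y(cons)+9=h.

bxwwh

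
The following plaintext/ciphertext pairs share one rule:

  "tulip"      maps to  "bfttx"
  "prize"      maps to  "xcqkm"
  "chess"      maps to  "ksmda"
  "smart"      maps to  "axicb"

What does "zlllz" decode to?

Shifts by position in tulip: pos 0: t→b (+8), pos 1: u→f (+11), pos 2: l→t (+8), pos 3: i→t (+11) — repeating every 2. A repeating key of period 2 is used — shifts +8, +11 over and over.
Reversing it on zlllz: z−8=r, l−11=a, l−8=d, l−11=a, z−8=r.

radar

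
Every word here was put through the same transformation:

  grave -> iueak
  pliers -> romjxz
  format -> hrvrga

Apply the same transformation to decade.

fhgfjl

In grave: g→i is +2, r→u is +3, a→e is +4, v→a is +5 — the shift increases by 1 each position. The shift increases by 1 at each position, starting from +2: 2, 3, 4, ….
On decade: d+2=f, e+3=h, c+4=g, a+5=f, d+6=j, e+7=l.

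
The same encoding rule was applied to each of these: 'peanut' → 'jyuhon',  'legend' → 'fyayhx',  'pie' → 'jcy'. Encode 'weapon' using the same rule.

qyujih

Compare letters: p→j is +20, e→y is +20, a→u is +20 — a constant shift. Every letter moves 20 places later in the alphabet, wrapping around z→a.
Applying it to weapon: w+20=q, e+20=y, a+20=u, p+20=j, o+20=i, n+20=h.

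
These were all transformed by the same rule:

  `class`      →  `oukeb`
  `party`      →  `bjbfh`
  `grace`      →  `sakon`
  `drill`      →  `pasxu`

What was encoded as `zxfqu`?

novel

A repeating key of period 3 is used — shifts +12, +9, +10 over and over.
Undoing it on zxfqu: z−12=n, x−9=o, f−10=v, q−12=e, u−9=l.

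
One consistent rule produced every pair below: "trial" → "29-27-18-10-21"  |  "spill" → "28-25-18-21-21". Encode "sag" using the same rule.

t is letter #20 and maps to 29: an offset of 9. Letters become their 1-based position plus 9 (so a→10, b→11, …).
On sag: s=19→28, a=1→10, g=7→16.

28-10-16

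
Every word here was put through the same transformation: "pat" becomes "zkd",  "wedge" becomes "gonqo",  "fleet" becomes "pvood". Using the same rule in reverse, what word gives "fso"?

vie

It's a constant shift of +10 (ROT10).
Decoding fso: f−10=v, s−10=i, o−10=e.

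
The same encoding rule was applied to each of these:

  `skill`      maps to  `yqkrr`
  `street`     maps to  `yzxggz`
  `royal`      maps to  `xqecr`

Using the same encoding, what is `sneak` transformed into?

The shift depends on letter class: consonant s→y is +6, but vowel i→k is +2. The rule splits by letter class: vowels +2, consonants +6.
For sneak: s(cons)+6=y, n(cons)+6=t, e(vowel)+2=g, a(vowel)+2=c, k(cons)+6=q.

ytgcq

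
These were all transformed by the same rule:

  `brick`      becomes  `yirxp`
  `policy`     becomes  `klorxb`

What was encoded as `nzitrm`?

margin

Each pair mirrors across the alphabet (b↔y, r↔i, i↔r): positions sum to 25. Each letter is replaced by its mirror in the alphabet: a↔z, b↔y, c↔x, and so on (the Atbash cipher).
Decoding nzitrm: n↔m, z↔a, i↔r, t↔g, r↔i, m↔n.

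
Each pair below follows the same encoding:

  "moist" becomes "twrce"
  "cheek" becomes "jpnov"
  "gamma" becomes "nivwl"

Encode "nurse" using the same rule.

In moist: m→t is +7, o→w is +8, i→r is +9, s→c is +10 — the shift increases by 1 each position. Each letter shifts forward by (position + 7), i.e. 7, 8, 9, … — the shift grows by one for each successive letter.
On nurse: n+7=u, u+8=c, r+9=a, s+10=c, e+11=p.

ucacp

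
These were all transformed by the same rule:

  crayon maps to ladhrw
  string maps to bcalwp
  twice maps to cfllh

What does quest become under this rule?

The shift depends on letter class: consonant c→l is +9, but vowel a→d is +3. The rule splits by letter class: vowels +3, consonants +9.
On quest: q(cons)+9=z, u(vowel)+3=x, e(vowel)+3=h, s(cons)+9=b, t(cons)+9=c.

zxhbc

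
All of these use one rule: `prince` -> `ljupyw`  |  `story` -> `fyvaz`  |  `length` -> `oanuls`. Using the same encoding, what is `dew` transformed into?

The output letters match the input read backwards, each shifted +7: prince reversed is ecnirp. Read the word backwards and shift each letter +7.
For dew: reverse → wed; then shift: w+7=d, e+7=l, d+7=k.

dlk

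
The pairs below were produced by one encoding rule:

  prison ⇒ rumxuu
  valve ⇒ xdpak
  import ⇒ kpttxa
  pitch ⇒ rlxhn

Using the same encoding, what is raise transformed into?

In prison: p→r is +2, r→u is +3, i→m is +4, s→x is +5 — the shift increases by 1 each position. Letter i (0-indexed) is shifted by i+2, so successive shifts are 2, 3, 4, ….
On raise: r+2=t, a+3=d, i+4=m, s+5=x, e+6=k.

tdmxk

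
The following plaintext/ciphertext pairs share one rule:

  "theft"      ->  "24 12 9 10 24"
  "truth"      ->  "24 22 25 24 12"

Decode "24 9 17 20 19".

t is letter #20 and maps to 24: an offset of 4. Each letter is replaced by its alphabet position (a=1..z=26) + 4.
Reversing it on 24 9 17 20 19: 24→(24−4)÷1=20=t, 9→(9−4)÷1=5=e, 17→(17−4)÷1=13=m, 20→(20−4)÷1=16=p, 19→(19−4)÷1=15=o.

tempo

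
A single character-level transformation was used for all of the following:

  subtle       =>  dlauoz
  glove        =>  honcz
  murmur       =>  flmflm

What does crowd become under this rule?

rmnti

s(18)→d(3) and u(20)→l(11) fit y≡17x+9 (mod 26); the inverse of 17 mod 26 is 23. Treating letters as 0–25, the rule is x ↦ 17x + 9 (mod 26).
On crowd: c(2)→17·2+9≡17=r; r(17)→17·17+9≡12=m; o(14)→17·14+9≡13=n; w(22)→17·22+9≡19=t; d(3)→17·3+9≡8=i (all mod 26).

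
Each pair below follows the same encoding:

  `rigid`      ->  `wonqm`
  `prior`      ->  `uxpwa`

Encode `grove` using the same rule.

lxvdn

In rigid: r→w is +5, i→o is +6, g→n is +7, i→q is +8 — the shift increases by 1 each position. Letter i (0-indexed) is shifted by i+5, so successive shifts are 5, 6, 7, ….
On grove: g+5=l, r+6=x, o+7=v, v+8=d, e+9=n.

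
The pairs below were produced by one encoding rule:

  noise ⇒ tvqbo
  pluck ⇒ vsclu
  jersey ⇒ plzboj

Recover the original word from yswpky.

In noise: n→t is +6, o→v is +7, i→q is +8, s→b is +9 — the shift increases by 1 each position. Letter i (0-indexed) is shifted by i+6, so successive shifts are 6, 7, 8, ….
Decoding yswpky: y−6=s, s−7=l, w−8=o, p−9=g, k−10=a, y−11=n.

slogan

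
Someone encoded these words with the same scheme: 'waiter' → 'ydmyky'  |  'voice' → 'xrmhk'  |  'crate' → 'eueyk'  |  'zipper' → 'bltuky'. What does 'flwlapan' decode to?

Letter i (0-indexed) is shifted by i+2, so successive shifts are 2, 3, 4, ….
Decoding flwlapan: f−2=d, l−3=i, w−4=s, l−5=g, a−6=u, p−7=i, a−8=s, n−9=e.

disguise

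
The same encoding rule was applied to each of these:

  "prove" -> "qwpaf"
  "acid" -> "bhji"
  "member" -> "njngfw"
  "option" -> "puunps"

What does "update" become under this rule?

vuefuj

Shifts by position in prove: pos 0: p→q (+1), pos 1: r→w (+5), pos 2: o→p (+1), pos 3: v→a (+5) — repeating every 2. A repeating key of period 2 is used — shifts +1, +5 over and over.
For update: u+1=v, p+5=u, d+1=e, a+5=f, t+1=u, e+5=j.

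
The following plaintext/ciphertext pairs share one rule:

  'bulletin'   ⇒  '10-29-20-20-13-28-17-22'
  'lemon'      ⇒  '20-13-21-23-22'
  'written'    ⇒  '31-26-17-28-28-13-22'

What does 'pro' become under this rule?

b is letter #2 and maps to 10: an offset of 8. The number is (letter's place in the alphabet, a=1) + 8.
On pro: p=16→24, r=18→26, o=15→23.

24-26-23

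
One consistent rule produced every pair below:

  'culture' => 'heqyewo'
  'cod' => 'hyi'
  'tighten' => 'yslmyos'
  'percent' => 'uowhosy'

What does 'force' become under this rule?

kywho

The shift depends on letter class: consonant c→h is +5, but vowel u→e is +10. Two shifts are in play — +10 for a/e/i/o/u, +5 for every other letter.
On force: f(cons)+5=k, o(vowel)+10=y, r(cons)+5=w, c(cons)+5=h, e(vowel)+10=o.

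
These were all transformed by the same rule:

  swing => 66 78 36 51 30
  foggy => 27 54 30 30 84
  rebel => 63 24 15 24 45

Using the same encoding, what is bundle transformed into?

s(#19)→66 and w(#23)→78: differences scale by 3, so n = 3·pos + 9. With a=1..z=26, the number is 3·pos + 9.
Applying it to bundle: b=2→15, u=21→72, n=14→51, d=4→21, l=12→45, e=5→24.

15 72 51 21 45 24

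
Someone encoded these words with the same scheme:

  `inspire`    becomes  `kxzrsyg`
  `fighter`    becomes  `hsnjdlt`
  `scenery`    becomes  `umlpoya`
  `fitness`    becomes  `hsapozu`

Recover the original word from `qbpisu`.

origin

It's a Vigenère-style cipher with numeric key [2,10,7]: position i shifts by key[i mod 3].
Reversing it on qbpisu: q−2=o, b−10=r, p−7=i, i−2=g, s−10=i, u−7=n.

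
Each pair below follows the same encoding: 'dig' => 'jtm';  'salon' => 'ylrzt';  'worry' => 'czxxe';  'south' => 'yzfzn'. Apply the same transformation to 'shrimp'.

ynxtsv

The rule splits by letter class: vowels +11, consonants +6.
On shrimp: s(cons)+6=y, h(cons)+6=n, r(cons)+6=x, i(vowel)+11=t, m(cons)+6=s, p(cons)+6=v.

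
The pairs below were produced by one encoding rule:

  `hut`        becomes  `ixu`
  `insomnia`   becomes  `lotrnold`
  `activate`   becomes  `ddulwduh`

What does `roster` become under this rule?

The shift depends on letter class: consonant h→i is +1, but vowel u→x is +3. Two shifts are in play — +3 for a/e/i/o/u, +1 for every other letter.
Applying it to roster: r(cons)+1=s, o(vowel)+3=r, s(cons)+1=t, t(cons)+1=u, e(vowel)+3=h, r(cons)+1=s.

srtuhs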